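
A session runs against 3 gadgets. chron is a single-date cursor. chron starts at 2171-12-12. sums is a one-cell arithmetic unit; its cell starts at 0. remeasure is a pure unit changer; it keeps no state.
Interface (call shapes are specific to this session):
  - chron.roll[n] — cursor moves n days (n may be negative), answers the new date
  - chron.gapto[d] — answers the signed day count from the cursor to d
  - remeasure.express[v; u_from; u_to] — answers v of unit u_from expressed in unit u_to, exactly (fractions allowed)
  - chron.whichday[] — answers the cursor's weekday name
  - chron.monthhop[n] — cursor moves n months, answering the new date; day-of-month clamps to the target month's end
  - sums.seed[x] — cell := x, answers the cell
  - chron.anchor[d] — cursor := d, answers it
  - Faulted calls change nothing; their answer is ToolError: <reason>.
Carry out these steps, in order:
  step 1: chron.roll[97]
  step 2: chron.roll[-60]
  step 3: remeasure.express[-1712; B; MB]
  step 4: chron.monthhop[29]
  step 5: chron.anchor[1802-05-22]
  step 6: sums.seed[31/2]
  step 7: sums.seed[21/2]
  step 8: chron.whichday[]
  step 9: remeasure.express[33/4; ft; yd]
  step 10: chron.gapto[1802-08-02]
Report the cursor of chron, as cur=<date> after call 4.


Answer: cur=2174-06-18

Derivation:
Do: chron.roll[n='97']
See: 2172-03-18
Do: chron.roll[n='-60']
See: 2172-01-18
Do: remeasure.express[v='-1712'; u_from='B'; u_to='MB']
See: -107/62500
Do: chron.monthhop[n='29']
See: 2174-06-18
Do: chron.anchor[d='1802-05-22']
See: 1802-05-22
Do: sums.seed[x='31/2']
See: 31/2
Do: sums.seed[x='21/2']
See: 21/2
Do: chron.whichday[]
See: Saturday
Do: remeasure.express[v='33/4'; u_from='ft'; u_to='yd']
See: 11/4
Do: chron.gapto[d='1802-08-02']
See: 72


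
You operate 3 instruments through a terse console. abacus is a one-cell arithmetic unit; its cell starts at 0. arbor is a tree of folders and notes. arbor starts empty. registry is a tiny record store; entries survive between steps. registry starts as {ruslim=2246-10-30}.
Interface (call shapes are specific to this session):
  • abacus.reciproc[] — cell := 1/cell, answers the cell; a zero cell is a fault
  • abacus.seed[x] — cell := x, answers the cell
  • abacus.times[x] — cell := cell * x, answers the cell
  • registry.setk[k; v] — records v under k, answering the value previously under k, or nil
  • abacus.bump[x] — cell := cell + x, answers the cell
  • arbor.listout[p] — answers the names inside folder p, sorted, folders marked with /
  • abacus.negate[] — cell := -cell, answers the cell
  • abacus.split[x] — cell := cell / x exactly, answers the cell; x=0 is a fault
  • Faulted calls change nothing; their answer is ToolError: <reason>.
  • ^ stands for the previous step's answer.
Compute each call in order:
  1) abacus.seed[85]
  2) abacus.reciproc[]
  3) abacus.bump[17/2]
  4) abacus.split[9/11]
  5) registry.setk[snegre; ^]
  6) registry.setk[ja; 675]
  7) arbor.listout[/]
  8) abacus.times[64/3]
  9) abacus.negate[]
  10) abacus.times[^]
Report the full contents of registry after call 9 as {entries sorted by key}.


Answer: {ja=675, ruslim=2246-10-30, snegre=15917/1530}

Derivation:
CALL seed[x='85']
RET  85
CALL reciproc[]
RET  1/85
CALL bump[x='17/2']
RET  1447/170
CALL split[x='9/11']
RET  15917/1530
CALL setk[k='snegre'; v='^']
RET  nil
CALL setk[k='ja'; v='675']
RET  nil
CALL listout[p='/']
RET  []
CALL times[x='64/3']
RET  509344/2295
CALL negate[]
RET  -509344/2295
CALL times[x='^']
RET  259431310336/5267025


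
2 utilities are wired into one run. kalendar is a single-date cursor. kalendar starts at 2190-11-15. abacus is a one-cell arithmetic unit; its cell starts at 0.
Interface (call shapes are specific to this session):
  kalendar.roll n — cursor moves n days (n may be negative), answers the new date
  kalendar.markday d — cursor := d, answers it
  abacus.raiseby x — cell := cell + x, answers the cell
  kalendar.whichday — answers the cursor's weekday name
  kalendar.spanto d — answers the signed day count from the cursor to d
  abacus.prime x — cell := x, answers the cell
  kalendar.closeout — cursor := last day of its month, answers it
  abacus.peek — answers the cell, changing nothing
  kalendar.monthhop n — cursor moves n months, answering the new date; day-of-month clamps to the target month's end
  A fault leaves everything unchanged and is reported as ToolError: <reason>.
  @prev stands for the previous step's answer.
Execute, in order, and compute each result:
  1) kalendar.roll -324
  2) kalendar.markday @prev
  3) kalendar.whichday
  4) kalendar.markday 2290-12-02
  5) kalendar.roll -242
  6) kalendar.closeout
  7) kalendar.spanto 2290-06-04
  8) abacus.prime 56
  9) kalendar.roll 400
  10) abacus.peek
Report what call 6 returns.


[in] kalendar.roll -324
[out] 2189-12-26
[in] kalendar.markday @prev
[out] 2189-12-26
[in] kalendar.whichday
[out] Saturday
[in] kalendar.markday 2290-12-02
[out] 2290-12-02
[in] kalendar.roll -242
[out] 2290-04-04
[in] kalendar.closeout
[out] 2290-04-30
[in] kalendar.spanto 2290-06-04
[out] 35
[in] abacus.prime 56
[out] 56
[in] kalendar.roll 400
[out] 2291-06-04
[in] abacus.peek
[out] 56

Answer: 2290-04-30


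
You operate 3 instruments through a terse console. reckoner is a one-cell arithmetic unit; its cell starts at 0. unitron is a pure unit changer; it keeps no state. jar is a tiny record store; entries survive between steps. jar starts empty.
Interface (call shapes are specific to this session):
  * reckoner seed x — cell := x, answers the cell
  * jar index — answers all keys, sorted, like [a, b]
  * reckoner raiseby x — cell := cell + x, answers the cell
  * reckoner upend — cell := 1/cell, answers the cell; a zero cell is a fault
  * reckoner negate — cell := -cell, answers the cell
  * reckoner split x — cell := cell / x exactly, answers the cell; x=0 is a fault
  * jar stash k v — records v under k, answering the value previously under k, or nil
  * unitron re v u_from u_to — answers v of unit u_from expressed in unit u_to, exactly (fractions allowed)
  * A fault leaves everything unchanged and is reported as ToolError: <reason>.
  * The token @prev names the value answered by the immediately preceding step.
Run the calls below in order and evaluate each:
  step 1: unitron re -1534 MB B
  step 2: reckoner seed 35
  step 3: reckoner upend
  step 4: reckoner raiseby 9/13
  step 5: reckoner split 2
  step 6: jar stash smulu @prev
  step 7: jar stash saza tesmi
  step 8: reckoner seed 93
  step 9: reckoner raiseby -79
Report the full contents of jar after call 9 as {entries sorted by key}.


Answer: {saza=tesmi, smulu=164/455}

Derivation:
Using unitron re passing v='-1534', u_from='MB', u_to='B', → -1534000000.
Next I call reckoner seed passing x='35', yielding 35.
Next I call reckoner upend, yielding 1/35.
Then reckoner raiseby passing x='9/13', giving 328/455.
Then reckoner split passing x='2', yielding 164/455.
Using jar stash passing k='smulu', v='@prev', which returns nil.
Calling jar stash passing k='saza', v='tesmi', and see nil.
Invoking reckoner seed passing x='93', yielding 93.
I use reckoner raiseby passing x='-79', and observe 14.


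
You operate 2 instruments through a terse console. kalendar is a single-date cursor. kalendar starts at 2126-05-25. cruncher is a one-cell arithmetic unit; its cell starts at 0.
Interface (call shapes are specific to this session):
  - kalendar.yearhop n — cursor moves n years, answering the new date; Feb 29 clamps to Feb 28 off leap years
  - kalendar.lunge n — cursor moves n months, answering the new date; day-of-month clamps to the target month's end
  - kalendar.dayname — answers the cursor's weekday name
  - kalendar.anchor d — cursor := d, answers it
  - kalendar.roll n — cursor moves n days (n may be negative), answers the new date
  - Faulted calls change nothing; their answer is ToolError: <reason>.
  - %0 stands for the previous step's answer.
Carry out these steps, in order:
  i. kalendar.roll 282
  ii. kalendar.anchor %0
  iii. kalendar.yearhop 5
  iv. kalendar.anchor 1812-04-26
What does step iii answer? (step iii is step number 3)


→ roll(n→282)
← 2127-03-03
→ anchor(d→%0)
← 2127-03-03
→ yearhop(n→5)
← 2132-03-03
→ anchor(d→1812-04-26)
← 1812-04-26

Answer: 2132-03-03


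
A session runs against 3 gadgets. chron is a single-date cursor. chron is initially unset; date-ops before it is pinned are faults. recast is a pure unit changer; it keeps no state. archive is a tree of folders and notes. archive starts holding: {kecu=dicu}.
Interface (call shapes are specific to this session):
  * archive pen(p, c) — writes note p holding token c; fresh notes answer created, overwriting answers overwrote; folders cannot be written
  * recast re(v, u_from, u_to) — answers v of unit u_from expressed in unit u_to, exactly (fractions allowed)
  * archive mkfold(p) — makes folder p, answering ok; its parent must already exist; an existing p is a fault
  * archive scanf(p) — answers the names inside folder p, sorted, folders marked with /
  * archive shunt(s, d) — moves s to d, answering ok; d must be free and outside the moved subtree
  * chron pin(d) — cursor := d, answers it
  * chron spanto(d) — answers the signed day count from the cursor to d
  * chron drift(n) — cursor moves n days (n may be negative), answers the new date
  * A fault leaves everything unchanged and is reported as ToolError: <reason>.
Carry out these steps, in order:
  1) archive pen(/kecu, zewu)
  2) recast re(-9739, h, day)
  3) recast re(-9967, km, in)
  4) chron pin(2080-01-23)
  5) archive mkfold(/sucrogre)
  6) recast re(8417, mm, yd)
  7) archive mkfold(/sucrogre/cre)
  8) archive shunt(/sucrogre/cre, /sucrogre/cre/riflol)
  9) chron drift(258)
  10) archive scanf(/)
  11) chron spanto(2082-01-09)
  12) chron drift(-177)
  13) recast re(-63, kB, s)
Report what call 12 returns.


! 1. archive pen(p='/kecu', c='zewu') == overwrote
! 2. recast re(v='-9739', u_from='h', u_to='day') == -9739/24
! 3. recast re(v='-9967', u_from='km', u_to='in') == -49835000000/127
! 4. chron pin(d='2080-01-23') == 2080-01-23
! 5. archive mkfold(p='/sucrogre') == ok
! 6. recast re(v='8417', u_from='mm', u_to='yd') == 42085/4572
! 7. archive mkfold(p='/sucrogre/cre') == ok
! 8. archive shunt(s='/sucrogre/cre', d='/sucrogre/cre/riflol') == ToolError: into itself
! 9. chron drift(n='258') == 2080-10-07
! 10. archive scanf(p='/') == [kecu, sucrogre/]
! 11. chron spanto(d='2082-01-09') == 459
! 12. chron drift(n='-177') == 2080-04-13
! 13. recast re(v='-63', u_from='kB', u_to='s') == ToolError: incompatible units

Answer: 2080-04-13


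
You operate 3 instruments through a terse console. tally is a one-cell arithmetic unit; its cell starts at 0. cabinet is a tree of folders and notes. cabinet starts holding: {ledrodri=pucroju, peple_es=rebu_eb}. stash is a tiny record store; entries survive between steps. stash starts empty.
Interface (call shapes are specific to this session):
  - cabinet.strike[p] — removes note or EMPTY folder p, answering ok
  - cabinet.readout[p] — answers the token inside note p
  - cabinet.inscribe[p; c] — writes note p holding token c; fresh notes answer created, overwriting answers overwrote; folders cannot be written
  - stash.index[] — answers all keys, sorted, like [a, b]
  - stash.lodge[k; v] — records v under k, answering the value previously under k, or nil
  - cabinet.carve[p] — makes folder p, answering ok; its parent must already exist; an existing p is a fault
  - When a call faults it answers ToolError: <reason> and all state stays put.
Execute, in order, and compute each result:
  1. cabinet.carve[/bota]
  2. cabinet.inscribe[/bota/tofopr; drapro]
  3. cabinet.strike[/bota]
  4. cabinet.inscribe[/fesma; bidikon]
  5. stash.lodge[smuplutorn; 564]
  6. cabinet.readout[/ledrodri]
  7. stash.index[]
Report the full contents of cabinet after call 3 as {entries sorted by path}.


>> cabinet.carve(p='/bota')
<< ok
>> cabinet.inscribe(p='/bota/tofopr', c='drapro')
<< created
>> cabinet.strike(p='/bota')
<< ToolError: not empty
>> cabinet.inscribe(p='/fesma', c='bidikon')
<< created
>> stash.lodge(k='smuplutorn', v='564')
<< nil
>> cabinet.readout(p='/ledrodri')
<< pucroju
>> stash.index()
<< [smuplutorn]

Answer: {bota/, bota/tofopr=drapro, ledrodri=pucroju, peple_es=rebu_eb}


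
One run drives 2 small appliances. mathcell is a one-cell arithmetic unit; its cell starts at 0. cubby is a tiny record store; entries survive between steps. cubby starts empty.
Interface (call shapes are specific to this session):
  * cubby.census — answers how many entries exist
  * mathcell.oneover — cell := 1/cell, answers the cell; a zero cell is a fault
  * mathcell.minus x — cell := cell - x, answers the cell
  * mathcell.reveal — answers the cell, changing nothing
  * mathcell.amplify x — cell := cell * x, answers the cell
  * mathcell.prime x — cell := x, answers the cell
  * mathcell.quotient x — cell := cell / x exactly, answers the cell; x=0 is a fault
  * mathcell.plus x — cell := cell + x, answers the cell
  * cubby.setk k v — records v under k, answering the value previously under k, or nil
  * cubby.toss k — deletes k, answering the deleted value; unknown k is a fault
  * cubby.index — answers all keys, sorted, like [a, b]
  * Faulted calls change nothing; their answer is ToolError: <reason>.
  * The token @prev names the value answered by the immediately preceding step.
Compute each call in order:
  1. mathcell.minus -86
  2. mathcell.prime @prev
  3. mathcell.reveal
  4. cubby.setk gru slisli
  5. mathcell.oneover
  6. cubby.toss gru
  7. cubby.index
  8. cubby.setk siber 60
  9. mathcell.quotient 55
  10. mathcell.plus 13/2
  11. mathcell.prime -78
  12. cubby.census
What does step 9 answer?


Answer: 1/4730

Derivation:
>> mathcell.minus(x=-86)
<< 86
>> mathcell.prime(x=@prev)
<< 86
>> mathcell.reveal()
<< 86
>> cubby.setk(k=gru, v=slisli)
<< nil
>> mathcell.oneover()
<< 1/86
>> cubby.toss(k=gru)
<< slisli
>> cubby.index()
<< []
>> cubby.setk(k=siber, v=60)
<< nil
>> mathcell.quotient(x=55)
<< 1/4730
>> mathcell.plus(x=13/2)
<< 15373/2365
>> mathcell.prime(x=-78)
<< -78
>> cubby.census()
<< 1


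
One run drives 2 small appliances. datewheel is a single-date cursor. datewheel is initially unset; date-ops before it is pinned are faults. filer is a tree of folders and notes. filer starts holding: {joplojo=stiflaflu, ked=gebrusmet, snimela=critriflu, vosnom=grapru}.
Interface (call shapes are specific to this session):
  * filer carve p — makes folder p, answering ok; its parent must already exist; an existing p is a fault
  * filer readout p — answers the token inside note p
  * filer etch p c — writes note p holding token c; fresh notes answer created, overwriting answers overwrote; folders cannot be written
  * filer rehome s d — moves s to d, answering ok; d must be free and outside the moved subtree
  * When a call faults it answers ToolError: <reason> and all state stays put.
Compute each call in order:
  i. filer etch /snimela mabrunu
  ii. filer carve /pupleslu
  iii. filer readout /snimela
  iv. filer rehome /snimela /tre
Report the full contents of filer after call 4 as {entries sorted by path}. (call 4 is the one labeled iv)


Answer: {joplojo=stiflaflu, ked=gebrusmet, pupleslu/, tre=mabrunu, vosnom=grapru}

Derivation:
→ filer etch(p=/snimela, c=mabrunu)
← overwrote
→ filer carve(p=/pupleslu)
← ok
→ filer readout(p=/snimela)
← mabrunu
→ filer rehome(s=/snimela, d=/tre)
← ok


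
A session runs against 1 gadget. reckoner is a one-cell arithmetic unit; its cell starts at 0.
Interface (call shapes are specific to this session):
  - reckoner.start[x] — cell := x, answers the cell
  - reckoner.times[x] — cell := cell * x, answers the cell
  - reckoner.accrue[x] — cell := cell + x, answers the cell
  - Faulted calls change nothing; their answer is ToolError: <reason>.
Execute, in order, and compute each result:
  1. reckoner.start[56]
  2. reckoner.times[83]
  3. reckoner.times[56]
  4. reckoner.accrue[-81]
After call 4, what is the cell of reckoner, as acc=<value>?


Answer: acc=260207

Derivation:
·→ reckoner.start(x='56')
·← 56
·→ reckoner.times(x='83')
·← 4648
·→ reckoner.times(x='56')
·← 260288
·→ reckoner.accrue(x='-81')
·← 260207


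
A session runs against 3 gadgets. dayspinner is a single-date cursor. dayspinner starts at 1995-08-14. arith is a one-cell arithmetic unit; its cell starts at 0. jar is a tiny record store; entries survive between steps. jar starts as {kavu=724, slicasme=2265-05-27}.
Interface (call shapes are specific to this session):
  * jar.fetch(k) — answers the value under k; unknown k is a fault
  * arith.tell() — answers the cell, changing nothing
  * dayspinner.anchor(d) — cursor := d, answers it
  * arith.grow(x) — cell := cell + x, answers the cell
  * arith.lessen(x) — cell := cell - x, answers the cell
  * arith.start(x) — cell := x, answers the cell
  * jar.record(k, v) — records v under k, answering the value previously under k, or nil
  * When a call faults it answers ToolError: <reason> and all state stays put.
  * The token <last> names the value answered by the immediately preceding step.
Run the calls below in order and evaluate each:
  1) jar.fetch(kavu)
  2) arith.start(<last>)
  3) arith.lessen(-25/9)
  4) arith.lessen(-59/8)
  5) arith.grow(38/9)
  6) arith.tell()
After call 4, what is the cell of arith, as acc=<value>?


Answer: acc=52859/72

Derivation:
I invoke jar.fetch using k='kavu', and see 724.
Using arith.start using x='<last>', — result: 724.
I call arith.lessen using x='-25/9', which returns 6541/9.
I try arith.lessen using x='-59/8', — result: 52859/72.
Invoking arith.grow using x='38/9', and see 5907/8.
I run arith.tell(), → 5907/8.


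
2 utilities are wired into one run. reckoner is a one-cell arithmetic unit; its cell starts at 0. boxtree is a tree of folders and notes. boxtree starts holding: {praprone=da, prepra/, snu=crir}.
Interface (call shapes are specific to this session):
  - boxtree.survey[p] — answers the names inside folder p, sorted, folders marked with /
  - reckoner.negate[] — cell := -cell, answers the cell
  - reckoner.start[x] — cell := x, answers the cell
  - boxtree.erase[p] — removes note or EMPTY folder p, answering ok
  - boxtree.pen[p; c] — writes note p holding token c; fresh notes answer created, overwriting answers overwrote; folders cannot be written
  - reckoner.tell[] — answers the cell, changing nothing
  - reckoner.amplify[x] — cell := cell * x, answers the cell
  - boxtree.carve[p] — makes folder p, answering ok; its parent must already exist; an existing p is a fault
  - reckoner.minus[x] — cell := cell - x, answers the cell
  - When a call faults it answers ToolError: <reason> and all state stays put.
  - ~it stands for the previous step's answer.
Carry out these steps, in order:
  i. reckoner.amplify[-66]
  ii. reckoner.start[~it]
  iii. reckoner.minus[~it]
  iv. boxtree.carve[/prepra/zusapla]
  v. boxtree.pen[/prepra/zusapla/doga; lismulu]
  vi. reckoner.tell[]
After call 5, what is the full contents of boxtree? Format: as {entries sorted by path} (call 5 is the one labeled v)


Answer: {praprone=da, prepra/, prepra/zusapla/, prepra/zusapla/doga=lismulu, snu=crir}

Derivation:
-> amplify(x→-66)
<- 0
-> start(x→~it)
<- 0
-> minus(x→~it)
<- 0
-> carve(p→/prepra/zusapla)
<- ok
-> pen(p→/prepra/zusapla/doga, c→lismulu)
<- created
-> tell()
<- 0


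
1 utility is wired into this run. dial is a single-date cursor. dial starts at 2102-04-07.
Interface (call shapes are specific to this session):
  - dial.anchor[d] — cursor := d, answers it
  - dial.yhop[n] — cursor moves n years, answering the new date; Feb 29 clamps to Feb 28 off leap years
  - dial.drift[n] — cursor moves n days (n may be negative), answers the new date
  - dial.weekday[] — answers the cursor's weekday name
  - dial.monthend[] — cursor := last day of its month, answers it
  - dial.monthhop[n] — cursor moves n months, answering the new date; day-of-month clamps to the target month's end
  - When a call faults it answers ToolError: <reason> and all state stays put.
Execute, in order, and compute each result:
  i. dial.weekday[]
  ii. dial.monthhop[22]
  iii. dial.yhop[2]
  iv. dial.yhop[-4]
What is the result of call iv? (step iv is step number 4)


~$ weekday
[out] Friday
~$ monthhop n=22
[out] 2104-02-07
~$ yhop n=2
[out] 2106-02-07
~$ yhop n=-4
[out] 2102-02-07

Answer: 2102-02-07


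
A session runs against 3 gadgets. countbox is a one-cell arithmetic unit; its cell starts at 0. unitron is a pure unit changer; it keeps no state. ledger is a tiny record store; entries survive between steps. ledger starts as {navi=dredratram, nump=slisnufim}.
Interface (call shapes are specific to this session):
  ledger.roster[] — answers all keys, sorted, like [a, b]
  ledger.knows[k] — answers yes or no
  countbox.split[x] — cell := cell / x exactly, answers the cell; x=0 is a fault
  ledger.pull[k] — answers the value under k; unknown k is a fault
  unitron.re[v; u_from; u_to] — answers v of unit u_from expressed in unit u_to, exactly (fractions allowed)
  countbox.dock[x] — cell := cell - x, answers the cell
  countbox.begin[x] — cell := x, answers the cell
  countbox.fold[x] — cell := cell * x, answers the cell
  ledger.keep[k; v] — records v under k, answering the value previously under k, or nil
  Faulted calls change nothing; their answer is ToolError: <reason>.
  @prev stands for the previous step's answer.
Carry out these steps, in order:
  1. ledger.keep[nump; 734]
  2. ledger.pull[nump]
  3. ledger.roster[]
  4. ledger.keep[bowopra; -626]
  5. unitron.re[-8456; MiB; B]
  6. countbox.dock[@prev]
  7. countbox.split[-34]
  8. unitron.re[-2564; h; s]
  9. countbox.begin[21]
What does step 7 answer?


Answer: -4433379328/17

Derivation:
·→ ledger.keep(nump, 734)
·← slisnufim
·→ ledger.pull(nump)
·← 734
·→ ledger.roster()
·← [navi, nump]
·→ ledger.keep(bowopra, -626)
·← nil
·→ unitron.re(-8456, MiB, B)
·← -8866758656
·→ countbox.dock(@prev)
·← 8866758656
·→ countbox.split(-34)
·← -4433379328/17
·→ unitron.re(-2564, h, s)
·← -9230400
·→ countbox.begin(21)
·← 21


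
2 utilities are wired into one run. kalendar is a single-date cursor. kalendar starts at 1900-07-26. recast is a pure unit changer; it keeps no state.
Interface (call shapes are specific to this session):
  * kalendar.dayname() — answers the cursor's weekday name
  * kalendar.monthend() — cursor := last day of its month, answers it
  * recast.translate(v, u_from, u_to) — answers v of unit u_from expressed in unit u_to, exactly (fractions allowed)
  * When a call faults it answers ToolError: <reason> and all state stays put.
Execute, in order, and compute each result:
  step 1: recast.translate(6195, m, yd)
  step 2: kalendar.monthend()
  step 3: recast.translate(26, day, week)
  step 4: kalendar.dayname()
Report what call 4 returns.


Answer: Tuesday

Derivation:
Then recast.translate with 6195, m, yd, yielding 2581250/381.
Next I call kalendar.monthend(): 1900-07-31.
Calling recast.translate with 26, day, week: 26/7.
I try kalendar.dayname, and see Tuesday.


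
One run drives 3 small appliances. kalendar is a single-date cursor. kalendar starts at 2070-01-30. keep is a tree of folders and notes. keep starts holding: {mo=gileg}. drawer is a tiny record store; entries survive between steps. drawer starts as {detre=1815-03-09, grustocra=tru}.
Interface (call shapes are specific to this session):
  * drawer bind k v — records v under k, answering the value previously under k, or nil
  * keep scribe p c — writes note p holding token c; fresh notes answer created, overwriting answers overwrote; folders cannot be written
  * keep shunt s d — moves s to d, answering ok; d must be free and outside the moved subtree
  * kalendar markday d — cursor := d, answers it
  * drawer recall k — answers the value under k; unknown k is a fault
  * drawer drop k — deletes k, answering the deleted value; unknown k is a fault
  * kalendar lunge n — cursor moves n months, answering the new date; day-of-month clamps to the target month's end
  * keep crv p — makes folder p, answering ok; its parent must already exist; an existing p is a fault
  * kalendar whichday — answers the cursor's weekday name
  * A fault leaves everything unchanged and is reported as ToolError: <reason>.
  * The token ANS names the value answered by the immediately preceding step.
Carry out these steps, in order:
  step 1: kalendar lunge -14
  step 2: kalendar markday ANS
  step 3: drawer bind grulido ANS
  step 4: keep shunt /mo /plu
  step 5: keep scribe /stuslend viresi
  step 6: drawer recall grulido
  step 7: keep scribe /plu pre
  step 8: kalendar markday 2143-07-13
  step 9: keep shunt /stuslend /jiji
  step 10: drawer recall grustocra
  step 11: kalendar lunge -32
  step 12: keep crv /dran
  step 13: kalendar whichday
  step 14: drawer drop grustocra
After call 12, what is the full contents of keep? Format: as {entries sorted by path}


I call kalendar lunge with n=-14, yielding 2068-11-30.
I run kalendar markday with d=ANS, which returns 2068-11-30.
I invoke drawer bind with k=grulido, v=ANS: nil.
Calling keep shunt with s=/mo, d=/plu, and get ok.
I try keep scribe with p=/stuslend, c=viresi, yielding created.
Then drawer recall with k=grulido, → 2068-11-30.
Calling keep scribe with p=/plu, c=pre, and see overwrote.
Invoking kalendar markday with d=2143-07-13, and observe 2143-07-13.
Calling keep shunt with s=/stuslend, d=/jiji: ok.
Using drawer recall with k=grustocra, → tru.
Next I call kalendar lunge with n=-32, and see 2140-11-13.
Next I call keep crv with p=/dran: ok.
Invoking kalendar whichday(): Sunday.
I try drawer drop with k=grustocra, which returns tru.

Answer: {dran/, jiji=viresi, plu=pre}


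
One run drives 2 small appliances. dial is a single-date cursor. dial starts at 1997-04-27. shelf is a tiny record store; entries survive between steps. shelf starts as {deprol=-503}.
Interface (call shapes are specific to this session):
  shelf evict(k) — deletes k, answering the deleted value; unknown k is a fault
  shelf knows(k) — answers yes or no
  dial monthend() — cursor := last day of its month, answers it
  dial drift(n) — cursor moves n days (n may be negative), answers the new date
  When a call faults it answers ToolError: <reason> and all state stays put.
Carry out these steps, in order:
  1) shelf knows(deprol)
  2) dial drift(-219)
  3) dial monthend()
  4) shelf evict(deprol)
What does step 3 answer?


Answer: 1996-09-30

Derivation:
! shelf knows(deprol) ~> yes
! dial drift(-219) ~> 1996-09-20
! dial monthend() ~> 1996-09-30
! shelf evict(deprol) ~> -503


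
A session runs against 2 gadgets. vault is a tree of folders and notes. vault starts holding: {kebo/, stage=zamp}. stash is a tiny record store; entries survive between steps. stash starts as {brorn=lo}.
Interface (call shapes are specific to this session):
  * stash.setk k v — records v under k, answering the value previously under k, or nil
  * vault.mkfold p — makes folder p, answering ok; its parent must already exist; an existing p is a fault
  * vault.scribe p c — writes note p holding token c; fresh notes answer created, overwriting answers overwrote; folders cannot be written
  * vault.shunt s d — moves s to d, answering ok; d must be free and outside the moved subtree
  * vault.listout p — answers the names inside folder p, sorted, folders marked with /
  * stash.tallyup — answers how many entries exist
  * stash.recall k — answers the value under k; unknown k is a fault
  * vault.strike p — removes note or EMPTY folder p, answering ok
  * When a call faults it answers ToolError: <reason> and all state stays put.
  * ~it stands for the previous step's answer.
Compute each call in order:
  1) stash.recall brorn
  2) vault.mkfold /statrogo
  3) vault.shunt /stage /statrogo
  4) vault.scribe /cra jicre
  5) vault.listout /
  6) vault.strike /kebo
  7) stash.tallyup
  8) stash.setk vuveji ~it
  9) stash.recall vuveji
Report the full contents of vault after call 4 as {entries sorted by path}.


→ recall(brorn)
← lo
→ mkfold(/statrogo)
← ok
→ shunt(/stage, /statrogo)
← ToolError: exists
→ scribe(/cra, jicre)
← created
→ listout(/)
← [cra, kebo/, stage, statrogo/]
→ strike(/kebo)
← ok
→ tallyup()
← 1
→ setk(vuveji, ~it)
← nil
→ recall(vuveji)
← 1

Answer: {cra=jicre, kebo/, stage=zamp, statrogo/}


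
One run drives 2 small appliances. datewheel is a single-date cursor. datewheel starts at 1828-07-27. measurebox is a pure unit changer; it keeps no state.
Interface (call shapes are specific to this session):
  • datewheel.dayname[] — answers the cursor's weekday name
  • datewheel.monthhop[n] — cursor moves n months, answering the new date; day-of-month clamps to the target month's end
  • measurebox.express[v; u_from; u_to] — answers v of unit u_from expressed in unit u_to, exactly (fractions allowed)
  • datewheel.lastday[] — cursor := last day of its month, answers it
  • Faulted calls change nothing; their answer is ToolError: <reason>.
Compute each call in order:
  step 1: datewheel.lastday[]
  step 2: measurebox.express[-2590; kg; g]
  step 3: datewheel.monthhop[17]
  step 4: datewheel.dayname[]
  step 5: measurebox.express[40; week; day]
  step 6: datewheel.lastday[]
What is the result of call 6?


Answer: 1829-12-31

Derivation:
;; 1. lastday() : 1828-07-31
;; 2. express(v→-2590, u_from→kg, u_to→g) : -2590000
;; 3. monthhop(n→17) : 1829-12-31
;; 4. dayname() : Thursday
;; 5. express(v→40, u_from→week, u_to→day) : 280
;; 6. lastday() : 1829-12-31


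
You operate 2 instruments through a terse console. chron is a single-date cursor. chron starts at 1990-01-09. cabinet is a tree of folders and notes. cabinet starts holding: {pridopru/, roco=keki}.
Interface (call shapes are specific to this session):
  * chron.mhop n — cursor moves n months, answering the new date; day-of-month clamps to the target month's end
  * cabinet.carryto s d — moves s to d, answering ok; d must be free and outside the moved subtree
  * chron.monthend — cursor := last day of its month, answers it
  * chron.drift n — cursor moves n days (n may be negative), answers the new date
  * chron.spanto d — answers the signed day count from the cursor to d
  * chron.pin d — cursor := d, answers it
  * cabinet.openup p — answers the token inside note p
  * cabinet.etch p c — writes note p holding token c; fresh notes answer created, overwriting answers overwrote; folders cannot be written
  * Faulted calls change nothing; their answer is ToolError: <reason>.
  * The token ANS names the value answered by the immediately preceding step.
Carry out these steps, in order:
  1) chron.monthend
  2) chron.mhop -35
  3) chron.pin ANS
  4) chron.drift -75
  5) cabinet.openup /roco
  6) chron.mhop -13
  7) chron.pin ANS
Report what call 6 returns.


Act: chron.monthend[]
Obs: 1990-01-31
Act: chron.mhop[n→-35]
Obs: 1987-02-28
Act: chron.pin[d→ANS]
Obs: 1987-02-28
Act: chron.drift[n→-75]
Obs: 1986-12-15
Act: cabinet.openup[p→/roco]
Obs: keki
Act: chron.mhop[n→-13]
Obs: 1985-11-15
Act: chron.pin[d→ANS]
Obs: 1985-11-15

Answer: 1985-11-15


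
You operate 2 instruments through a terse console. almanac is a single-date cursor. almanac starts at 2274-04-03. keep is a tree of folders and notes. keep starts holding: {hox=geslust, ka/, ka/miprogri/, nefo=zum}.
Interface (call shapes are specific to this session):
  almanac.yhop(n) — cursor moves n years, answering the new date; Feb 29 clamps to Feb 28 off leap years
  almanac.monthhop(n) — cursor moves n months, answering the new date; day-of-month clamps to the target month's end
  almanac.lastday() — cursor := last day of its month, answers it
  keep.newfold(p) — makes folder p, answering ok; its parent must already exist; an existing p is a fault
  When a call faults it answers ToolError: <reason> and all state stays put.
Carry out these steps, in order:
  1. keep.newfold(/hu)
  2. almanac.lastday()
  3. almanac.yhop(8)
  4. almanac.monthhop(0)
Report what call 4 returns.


Answer: 2282-04-30

Derivation:
>>> keep.newfold p='/hu'
  ok
>>> almanac.lastday
  2274-04-30
>>> almanac.yhop n='8'
  2282-04-30
>>> almanac.monthhop n='0'
  2282-04-30


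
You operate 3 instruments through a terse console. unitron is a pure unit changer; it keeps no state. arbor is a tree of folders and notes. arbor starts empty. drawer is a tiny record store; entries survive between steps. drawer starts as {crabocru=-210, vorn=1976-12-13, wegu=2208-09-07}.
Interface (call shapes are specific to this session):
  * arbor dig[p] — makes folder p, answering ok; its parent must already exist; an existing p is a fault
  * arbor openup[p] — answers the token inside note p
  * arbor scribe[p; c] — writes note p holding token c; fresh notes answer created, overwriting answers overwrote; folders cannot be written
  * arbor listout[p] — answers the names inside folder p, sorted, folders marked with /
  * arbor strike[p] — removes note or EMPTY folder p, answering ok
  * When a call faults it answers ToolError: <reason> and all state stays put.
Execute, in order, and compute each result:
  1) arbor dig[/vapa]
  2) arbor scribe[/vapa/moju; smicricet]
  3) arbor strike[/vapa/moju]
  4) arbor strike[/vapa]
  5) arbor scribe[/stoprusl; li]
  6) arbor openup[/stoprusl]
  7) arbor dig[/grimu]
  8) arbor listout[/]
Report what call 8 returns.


Answer: [grimu/, stoprusl]

Derivation:
→ arbor dig(p='/vapa')
← ok
→ arbor scribe(p='/vapa/moju', c='smicricet')
← created
→ arbor strike(p='/vapa/moju')
← ok
→ arbor strike(p='/vapa')
← ok
→ arbor scribe(p='/stoprusl', c='li')
← created
→ arbor openup(p='/stoprusl')
← li
→ arbor dig(p='/grimu')
← ok
→ arbor listout(p='/')
← [grimu/, stoprusl]


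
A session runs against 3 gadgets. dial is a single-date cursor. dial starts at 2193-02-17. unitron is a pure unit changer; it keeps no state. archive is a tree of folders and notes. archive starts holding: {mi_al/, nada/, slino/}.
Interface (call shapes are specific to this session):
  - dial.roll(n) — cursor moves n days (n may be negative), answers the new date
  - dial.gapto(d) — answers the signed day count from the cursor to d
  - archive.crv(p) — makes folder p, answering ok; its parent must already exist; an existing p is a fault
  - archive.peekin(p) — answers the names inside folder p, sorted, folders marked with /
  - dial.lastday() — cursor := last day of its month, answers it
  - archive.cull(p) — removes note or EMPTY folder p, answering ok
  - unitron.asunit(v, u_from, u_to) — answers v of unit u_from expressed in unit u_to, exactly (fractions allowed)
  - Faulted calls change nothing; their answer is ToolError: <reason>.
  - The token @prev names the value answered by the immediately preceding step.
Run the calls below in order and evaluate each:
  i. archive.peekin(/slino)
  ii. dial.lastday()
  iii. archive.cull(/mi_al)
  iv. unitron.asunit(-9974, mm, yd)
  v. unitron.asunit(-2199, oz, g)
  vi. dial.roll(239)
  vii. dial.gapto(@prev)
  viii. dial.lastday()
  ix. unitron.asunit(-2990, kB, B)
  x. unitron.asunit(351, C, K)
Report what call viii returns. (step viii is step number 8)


·→ archive.peekin(p=/slino)
·← []
·→ dial.lastday()
·← 2193-02-28
·→ archive.cull(p=/mi_al)
·← ok
·→ unitron.asunit(v=-9974, u_from=mm, u_to=yd)
·← -24935/2286
·→ unitron.asunit(v=-2199, u_from=oz, u_to=g)
·← -99744962163/1600000
·→ dial.roll(n=239)
·← 2193-10-25
·→ dial.gapto(d=@prev)
·← 0
·→ dial.lastday()
·← 2193-10-31
·→ unitron.asunit(v=-2990, u_from=kB, u_to=B)
·← -2990000
·→ unitron.asunit(v=351, u_from=C, u_to=K)
·← 12483/20

Answer: 2193-10-31


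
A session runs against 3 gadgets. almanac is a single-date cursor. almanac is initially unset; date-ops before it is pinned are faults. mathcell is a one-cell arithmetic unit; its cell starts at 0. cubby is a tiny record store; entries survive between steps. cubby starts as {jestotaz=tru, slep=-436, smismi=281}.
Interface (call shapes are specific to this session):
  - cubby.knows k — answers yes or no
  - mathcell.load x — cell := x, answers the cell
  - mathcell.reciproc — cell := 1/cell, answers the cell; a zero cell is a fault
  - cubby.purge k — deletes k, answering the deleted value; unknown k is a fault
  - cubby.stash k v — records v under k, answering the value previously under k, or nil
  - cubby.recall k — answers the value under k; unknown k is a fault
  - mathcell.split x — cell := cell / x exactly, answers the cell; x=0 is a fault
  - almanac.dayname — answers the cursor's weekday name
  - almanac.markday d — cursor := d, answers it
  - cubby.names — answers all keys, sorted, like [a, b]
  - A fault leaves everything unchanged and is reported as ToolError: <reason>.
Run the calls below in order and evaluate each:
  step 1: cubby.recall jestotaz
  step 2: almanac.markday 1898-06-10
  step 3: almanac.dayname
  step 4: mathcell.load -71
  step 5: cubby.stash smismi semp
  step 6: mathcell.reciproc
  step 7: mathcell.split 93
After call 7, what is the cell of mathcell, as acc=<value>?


Answer: acc=-1/6603

Derivation:
→ recall(jestotaz)
← tru
→ markday(1898-06-10)
← 1898-06-10
→ dayname()
← Friday
→ load(-71)
← -71
→ stash(smismi, semp)
← 281
→ reciproc()
← -1/71
→ split(93)
← -1/6603


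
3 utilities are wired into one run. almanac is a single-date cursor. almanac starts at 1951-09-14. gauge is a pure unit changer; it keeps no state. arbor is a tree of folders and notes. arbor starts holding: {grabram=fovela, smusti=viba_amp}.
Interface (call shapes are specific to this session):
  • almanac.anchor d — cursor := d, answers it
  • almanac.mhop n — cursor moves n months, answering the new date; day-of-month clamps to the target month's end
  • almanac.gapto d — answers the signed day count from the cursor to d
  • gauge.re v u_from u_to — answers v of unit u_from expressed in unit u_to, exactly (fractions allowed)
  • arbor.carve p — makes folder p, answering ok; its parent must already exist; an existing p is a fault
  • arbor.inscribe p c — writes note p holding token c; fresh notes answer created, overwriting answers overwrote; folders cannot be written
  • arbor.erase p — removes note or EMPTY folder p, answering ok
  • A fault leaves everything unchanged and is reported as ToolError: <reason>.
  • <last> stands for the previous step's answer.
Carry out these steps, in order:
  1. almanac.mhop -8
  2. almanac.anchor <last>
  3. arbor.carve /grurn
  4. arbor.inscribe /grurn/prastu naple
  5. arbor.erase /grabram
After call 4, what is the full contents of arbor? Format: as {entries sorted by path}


Answer: {grabram=fovela, grurn/, grurn/prastu=naple, smusti=viba_amp}

Derivation:
Invoking mhop(n='-8'), and see 1951-01-14.
I call anchor(d='<last>'), and see 1951-01-14.
I invoke carve(p='/grurn'), and see ok.
Then inscribe(p='/grurn/prastu', c='naple'), and get created.
I try erase(p='/grabram'), which returns ok.


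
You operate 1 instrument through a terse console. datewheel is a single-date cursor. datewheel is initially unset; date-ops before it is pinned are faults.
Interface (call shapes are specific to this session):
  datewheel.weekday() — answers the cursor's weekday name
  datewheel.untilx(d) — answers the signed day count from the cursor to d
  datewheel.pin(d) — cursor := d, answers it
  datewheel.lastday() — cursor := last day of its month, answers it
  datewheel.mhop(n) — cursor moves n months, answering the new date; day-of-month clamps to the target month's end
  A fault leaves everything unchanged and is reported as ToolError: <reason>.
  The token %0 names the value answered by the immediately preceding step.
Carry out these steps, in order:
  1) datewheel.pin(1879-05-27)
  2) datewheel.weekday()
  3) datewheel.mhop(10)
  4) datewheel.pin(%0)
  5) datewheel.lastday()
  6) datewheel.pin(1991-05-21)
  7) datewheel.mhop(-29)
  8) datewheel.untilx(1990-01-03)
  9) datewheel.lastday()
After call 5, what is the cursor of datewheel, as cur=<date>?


Answer: cur=1880-03-31

Derivation:
·→ datewheel.pin(d='1879-05-27')
·← 1879-05-27
·→ datewheel.weekday()
·← Tuesday
·→ datewheel.mhop(n='10')
·← 1880-03-27
·→ datewheel.pin(d='%0')
·← 1880-03-27
·→ datewheel.lastday()
·← 1880-03-31
·→ datewheel.pin(d='1991-05-21')
·← 1991-05-21
·→ datewheel.mhop(n='-29')
·← 1988-12-21
·→ datewheel.untilx(d='1990-01-03')
·← 378
·→ datewheel.lastday()
·← 1988-12-31
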